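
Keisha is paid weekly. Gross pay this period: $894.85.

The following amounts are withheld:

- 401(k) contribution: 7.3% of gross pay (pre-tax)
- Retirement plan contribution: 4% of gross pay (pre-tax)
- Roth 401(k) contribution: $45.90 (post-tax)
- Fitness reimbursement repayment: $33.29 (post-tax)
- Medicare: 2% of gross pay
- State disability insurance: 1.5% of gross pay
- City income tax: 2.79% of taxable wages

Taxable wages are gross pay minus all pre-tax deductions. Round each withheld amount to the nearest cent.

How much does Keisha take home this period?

$661.08

401(k) contribution: $894.85 × 0.073 = $65.32
Retirement plan contribution: $894.85 × 0.04 = $35.79
Pre-tax total = $65.32 + $35.79 = $101.11
Taxable wages = $894.85 − $101.11 = $793.74
City income tax: $793.74 × 0.0279 = $22.15
Medicare: $894.85 × 0.02 = $17.90
State disability insurance: $894.85 × 0.015 = $13.42
Fitness reimbursement repayment: $33.29
Roth 401(k) contribution: $45.90
Total deductions = $65.32 + $35.79 + $22.15 + $17.90 + $13.42 + $33.29 + $45.90 = $233.77
Net pay = $894.85 − $233.77 = $661.08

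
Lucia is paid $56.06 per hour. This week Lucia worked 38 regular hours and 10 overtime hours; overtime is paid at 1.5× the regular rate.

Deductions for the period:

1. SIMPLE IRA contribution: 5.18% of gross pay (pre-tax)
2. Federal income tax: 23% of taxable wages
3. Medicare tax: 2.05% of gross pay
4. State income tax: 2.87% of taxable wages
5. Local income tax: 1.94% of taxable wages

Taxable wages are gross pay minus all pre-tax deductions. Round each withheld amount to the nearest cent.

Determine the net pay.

$1972.87

Regular pay: 38 × $56.06 = $2130.28
Overtime pay: 10 × $56.06 × 1.5 = $840.90
Gross pay = $2130.28 + $840.90 = $2971.18
SIMPLE IRA contribution: $2971.18 × 0.0518 = $153.91
Taxable wages = $2971.18 − $153.91 = $2817.27
Local income tax: $2817.27 × 0.0194 = $54.66
Federal income tax: $2817.27 × 0.23 = $647.97
State income tax: $2817.27 × 0.0287 = $80.86
Medicare tax: $2971.18 × 0.0205 = $60.91
Total deductions = $153.91 + $54.66 + $647.97 + $80.86 + $60.91 = $998.31
Net pay = $2971.18 − $998.31 = $1972.87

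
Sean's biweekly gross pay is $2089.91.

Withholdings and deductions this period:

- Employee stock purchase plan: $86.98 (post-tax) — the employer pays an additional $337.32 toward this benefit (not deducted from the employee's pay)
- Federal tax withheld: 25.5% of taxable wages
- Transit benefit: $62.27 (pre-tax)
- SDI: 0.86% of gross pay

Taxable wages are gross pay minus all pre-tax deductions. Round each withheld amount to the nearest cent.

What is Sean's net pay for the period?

$1405.64

Transit benefit: $62.27
Taxable wages = $2089.91 − $62.27 = $2027.64
Federal tax withheld: $2027.64 × 0.255 = $517.05
SDI: $2089.91 × 0.0086 = $17.97
Employee stock purchase plan: $86.98
(Employer's $337.32 toward employee stock purchase plan is not withheld from the employee.)
Total deductions = $62.27 + $517.05 + $17.97 + $86.98 = $684.27
Net pay = $2089.91 − $684.27 = $1405.64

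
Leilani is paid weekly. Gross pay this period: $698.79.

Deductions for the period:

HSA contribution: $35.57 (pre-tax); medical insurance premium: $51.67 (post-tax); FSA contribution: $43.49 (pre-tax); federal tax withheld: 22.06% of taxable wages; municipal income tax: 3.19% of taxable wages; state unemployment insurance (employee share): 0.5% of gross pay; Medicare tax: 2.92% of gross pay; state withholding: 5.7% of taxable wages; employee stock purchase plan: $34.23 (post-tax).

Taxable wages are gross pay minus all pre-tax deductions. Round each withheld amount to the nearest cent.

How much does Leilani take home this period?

$318.14

FSA contribution: $43.49
HSA contribution: $35.57
Pre-tax total = $43.49 + $35.57 = $79.06
Taxable wages = $698.79 − $79.06 = $619.73
Federal tax withheld: $619.73 × 0.2206 = $136.71
Municipal income tax: $619.73 × 0.0319 = $19.77
State withholding: $619.73 × 0.057 = $35.32
State unemployment insurance (employee share): $698.79 × 0.005 = $3.49
Medicare tax: $698.79 × 0.0292 = $20.40
Employee stock purchase plan: $34.23
Medical insurance premium: $51.67
Total deductions = $43.49 + $35.57 + $136.71 + $19.77 + $35.32 + $3.49 + $20.40 + $34.23 + $51.67 = $380.65
Net pay = $698.79 − $380.65 = $318.14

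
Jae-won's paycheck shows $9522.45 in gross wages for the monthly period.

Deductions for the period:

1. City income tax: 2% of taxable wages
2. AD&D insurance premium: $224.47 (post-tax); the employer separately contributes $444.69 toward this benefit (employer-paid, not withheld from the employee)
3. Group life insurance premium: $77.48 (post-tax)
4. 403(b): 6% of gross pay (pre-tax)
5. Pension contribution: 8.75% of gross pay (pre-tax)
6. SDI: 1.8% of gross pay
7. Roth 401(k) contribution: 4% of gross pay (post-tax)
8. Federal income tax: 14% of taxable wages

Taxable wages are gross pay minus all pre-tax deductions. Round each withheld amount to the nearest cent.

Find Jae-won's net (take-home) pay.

403(b): $9522.45 × 0.06 = $571.35
Pension contribution: $9522.45 × 0.0875 = $833.21
Pre-tax total = $571.35 + $833.21 = $1404.56
Taxable wages = $9522.45 − $1404.56 = $8117.89
Federal income tax: $8117.89 × 0.14 = $1136.50
City income tax: $8117.89 × 0.02 = $162.36
SDI: $9522.45 × 0.018 = $171.40
Roth 401(k) contribution: $9522.45 × 0.04 = $380.90
Group life insurance premium: $77.48
AD&D insurance premium: $224.47
(Employer's $444.69 toward AD&D insurance premium is not withheld from the employee.)
Total deductions = $571.35 + $833.21 + $1136.50 + $162.36 + $171.40 + $380.90 + $77.48 + $224.47 = $3557.67
Net pay = $9522.45 − $3557.67 = $5964.78

$5964.78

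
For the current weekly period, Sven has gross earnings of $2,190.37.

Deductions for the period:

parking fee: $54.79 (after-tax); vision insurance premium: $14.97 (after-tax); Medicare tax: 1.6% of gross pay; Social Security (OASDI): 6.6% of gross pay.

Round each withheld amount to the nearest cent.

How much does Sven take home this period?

Medicare tax: $2,190.37 × 0.016 = $35.05
Social Security (OASDI): $2,190.37 × 0.066 = $144.56
Parking fee: $54.79
Vision insurance premium: $14.97
Total deductions = $35.05 + $144.56 + $54.79 + $14.97 = $249.37
Net pay = $2,190.37 − $249.37 = $1,941.00

$1,941.00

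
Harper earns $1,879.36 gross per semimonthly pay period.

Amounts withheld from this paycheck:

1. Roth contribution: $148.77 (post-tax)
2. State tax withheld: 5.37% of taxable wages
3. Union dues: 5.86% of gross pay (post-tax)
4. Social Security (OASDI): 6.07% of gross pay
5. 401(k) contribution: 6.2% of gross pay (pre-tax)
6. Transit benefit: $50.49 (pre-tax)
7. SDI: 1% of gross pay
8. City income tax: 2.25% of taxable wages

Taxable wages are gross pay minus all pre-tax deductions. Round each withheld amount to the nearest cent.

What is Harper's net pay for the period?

Transit benefit: $50.49
401(k) contribution: $1,879.36 × 0.062 = $116.52
Pre-tax total = $50.49 + $116.52 = $167.01
Taxable wages = $1,879.36 − $167.01 = $1,712.35
City income tax: $1,712.35 × 0.0225 = $38.53
State tax withheld: $1,712.35 × 0.0537 = $91.95
Social Security (OASDI): $1,879.36 × 0.0607 = $114.08
SDI: $1,879.36 × 0.01 = $18.79
Roth contribution: $148.77
Union dues: $1,879.36 × 0.0586 = $110.13
Total deductions = $50.49 + $116.52 + $38.53 + $91.95 + $114.08 + $18.79 + $148.77 + $110.13 = $689.26
Net pay = $1,879.36 − $689.26 = $1,190.10

$1,190.10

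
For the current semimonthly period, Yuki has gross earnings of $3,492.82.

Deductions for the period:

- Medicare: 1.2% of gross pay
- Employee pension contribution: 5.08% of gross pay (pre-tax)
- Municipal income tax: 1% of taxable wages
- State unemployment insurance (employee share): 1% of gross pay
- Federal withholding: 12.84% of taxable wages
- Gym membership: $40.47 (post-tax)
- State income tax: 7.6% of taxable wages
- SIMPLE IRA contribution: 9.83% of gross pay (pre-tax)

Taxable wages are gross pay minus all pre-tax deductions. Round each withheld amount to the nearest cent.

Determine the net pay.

$2,217.52

Employee pension contribution: $3,492.82 × 0.0508 = $177.44
SIMPLE IRA contribution: $3,492.82 × 0.0983 = $343.34
Pre-tax total = $177.44 + $343.34 = $520.78
Taxable wages = $3,492.82 − $520.78 = $2,972.04
State income tax: $2,972.04 × 0.076 = $225.88
Municipal income tax: $2,972.04 × 0.01 = $29.72
Federal withholding: $2,972.04 × 0.1284 = $381.61
Medicare: $3,492.82 × 0.012 = $41.91
State unemployment insurance (employee share): $3,492.82 × 0.01 = $34.93
Gym membership: $40.47
Total deductions = $177.44 + $343.34 + $225.88 + $29.72 + $381.61 + $41.91 + $34.93 + $40.47 = $1,275.30
Net pay = $3,492.82 − $1,275.30 = $2,217.52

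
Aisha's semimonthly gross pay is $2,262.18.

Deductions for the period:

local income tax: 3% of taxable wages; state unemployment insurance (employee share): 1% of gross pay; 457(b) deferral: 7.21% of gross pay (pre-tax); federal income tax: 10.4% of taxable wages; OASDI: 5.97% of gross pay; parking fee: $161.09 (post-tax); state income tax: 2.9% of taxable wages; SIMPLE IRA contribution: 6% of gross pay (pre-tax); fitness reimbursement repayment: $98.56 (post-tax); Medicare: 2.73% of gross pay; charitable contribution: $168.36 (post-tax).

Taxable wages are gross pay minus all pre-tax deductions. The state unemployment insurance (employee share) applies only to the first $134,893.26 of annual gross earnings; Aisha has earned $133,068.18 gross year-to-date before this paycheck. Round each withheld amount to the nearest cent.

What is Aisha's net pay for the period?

457(b) deferral: $2,262.18 × 0.0721 = $163.10
SIMPLE IRA contribution: $2,262.18 × 0.06 = $135.73
Pre-tax total = $163.10 + $135.73 = $298.83
Taxable wages = $2,262.18 − $298.83 = $1,963.35
State income tax: $1,963.35 × 0.029 = $56.94
Federal income tax: $1,963.35 × 0.104 = $204.19
Local income tax: $1,963.35 × 0.03 = $58.90
State unemployment insurance (employee share): only $134,893.26 − $133,068.18 = $1,825.08 of this check is subject → $1,825.08 × 0.01 = $18.25
Medicare: $2,262.18 × 0.0273 = $61.76
OASDI: $2,262.18 × 0.0597 = $135.05
Fitness reimbursement repayment: $98.56
Charitable contribution: $168.36
Parking fee: $161.09
Total deductions = $163.10 + $135.73 + $56.94 + $204.19 + $58.90 + $18.25 + $61.76 + $135.05 + $98.56 + $168.36 + $161.09 = $1,261.93
Net pay = $2,262.18 − $1,261.93 = $1,000.25

$1,000.25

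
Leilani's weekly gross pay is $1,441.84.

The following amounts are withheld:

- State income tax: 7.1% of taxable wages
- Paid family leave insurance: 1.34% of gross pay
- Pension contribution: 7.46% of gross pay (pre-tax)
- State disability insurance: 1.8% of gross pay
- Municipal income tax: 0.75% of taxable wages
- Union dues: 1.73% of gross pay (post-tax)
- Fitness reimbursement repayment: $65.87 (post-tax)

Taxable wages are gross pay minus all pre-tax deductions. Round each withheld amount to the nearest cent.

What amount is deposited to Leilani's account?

Pension contribution: $1,441.84 × 0.0746 = $107.56
Taxable wages = $1,441.84 − $107.56 = $1,334.28
Municipal income tax: $1,334.28 × 0.0075 = $10.01
State income tax: $1,334.28 × 0.071 = $94.73
Paid family leave insurance: $1,441.84 × 0.0134 = $19.32
State disability insurance: $1,441.84 × 0.018 = $25.95
Fitness reimbursement repayment: $65.87
Union dues: $1,441.84 × 0.0173 = $24.94
Total deductions = $107.56 + $10.01 + $94.73 + $19.32 + $25.95 + $65.87 + $24.94 = $348.38
Net pay = $1,441.84 − $348.38 = $1,093.46

$1,093.46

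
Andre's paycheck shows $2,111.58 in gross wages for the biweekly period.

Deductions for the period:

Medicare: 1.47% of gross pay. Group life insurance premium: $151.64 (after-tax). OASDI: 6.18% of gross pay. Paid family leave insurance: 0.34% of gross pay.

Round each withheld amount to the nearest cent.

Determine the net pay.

OASDI: $2,111.58 × 0.0618 = $130.50
Medicare: $2,111.58 × 0.0147 = $31.04
Paid family leave insurance: $2,111.58 × 0.0034 = $7.18
Group life insurance premium: $151.64
Total deductions = $130.50 + $31.04 + $7.18 + $151.64 = $320.36
Net pay = $2,111.58 − $320.36 = $1,791.22

$1,791.22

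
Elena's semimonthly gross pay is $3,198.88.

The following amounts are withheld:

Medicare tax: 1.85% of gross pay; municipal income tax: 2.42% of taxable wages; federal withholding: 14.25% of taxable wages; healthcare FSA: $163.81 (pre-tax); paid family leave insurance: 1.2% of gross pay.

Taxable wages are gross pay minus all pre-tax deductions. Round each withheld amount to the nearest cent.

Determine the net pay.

Healthcare FSA: $163.81
Taxable wages = $3,198.88 − $163.81 = $3,035.07
Municipal income tax: $3,035.07 × 0.0242 = $73.45
Federal withholding: $3,035.07 × 0.1425 = $432.50
Paid family leave insurance: $3,198.88 × 0.012 = $38.39
Medicare tax: $3,198.88 × 0.0185 = $59.18
Total deductions = $163.81 + $73.45 + $432.50 + $38.39 + $59.18 = $767.33
Net pay = $3,198.88 − $767.33 = $2,431.55

$2,431.55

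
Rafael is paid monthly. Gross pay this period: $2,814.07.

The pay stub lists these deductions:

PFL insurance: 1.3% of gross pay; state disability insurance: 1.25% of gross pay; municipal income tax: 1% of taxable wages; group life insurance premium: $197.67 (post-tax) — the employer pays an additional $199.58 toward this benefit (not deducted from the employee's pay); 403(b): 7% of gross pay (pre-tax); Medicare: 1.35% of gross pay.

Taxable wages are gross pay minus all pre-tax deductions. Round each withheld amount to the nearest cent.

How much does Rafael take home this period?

403(b): $2,814.07 × 0.07 = $196.98
Taxable wages = $2,814.07 − $196.98 = $2,617.09
Municipal income tax: $2,617.09 × 0.01 = $26.17
State disability insurance: $2,814.07 × 0.0125 = $35.18
Medicare: $2,814.07 × 0.0135 = $37.99
PFL insurance: $2,814.07 × 0.013 = $36.58
Group life insurance premium: $197.67
(Employer's $199.58 toward group life insurance premium is not withheld from the employee.)
Total deductions = $196.98 + $26.17 + $35.18 + $37.99 + $36.58 + $197.67 = $530.57
Net pay = $2,814.07 − $530.57 = $2,283.50

$2,283.50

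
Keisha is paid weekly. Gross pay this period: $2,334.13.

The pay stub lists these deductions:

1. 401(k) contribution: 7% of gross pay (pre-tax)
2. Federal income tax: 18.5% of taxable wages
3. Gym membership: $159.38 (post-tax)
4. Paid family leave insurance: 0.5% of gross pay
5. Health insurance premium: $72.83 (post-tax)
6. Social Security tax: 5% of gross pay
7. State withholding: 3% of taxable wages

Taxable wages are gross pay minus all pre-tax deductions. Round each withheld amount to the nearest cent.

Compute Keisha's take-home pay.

$1,343.44

401(k) contribution: $2,334.13 × 0.07 = $163.39
Taxable wages = $2,334.13 − $163.39 = $2,170.74
State withholding: $2,170.74 × 0.03 = $65.12
Federal income tax: $2,170.74 × 0.185 = $401.59
Social Security tax: $2,334.13 × 0.05 = $116.71
Paid family leave insurance: $2,334.13 × 0.005 = $11.67
Gym membership: $159.38
Health insurance premium: $72.83
Total deductions = $163.39 + $65.12 + $401.59 + $116.71 + $11.67 + $159.38 + $72.83 = $990.69
Net pay = $2,334.13 − $990.69 = $1,343.44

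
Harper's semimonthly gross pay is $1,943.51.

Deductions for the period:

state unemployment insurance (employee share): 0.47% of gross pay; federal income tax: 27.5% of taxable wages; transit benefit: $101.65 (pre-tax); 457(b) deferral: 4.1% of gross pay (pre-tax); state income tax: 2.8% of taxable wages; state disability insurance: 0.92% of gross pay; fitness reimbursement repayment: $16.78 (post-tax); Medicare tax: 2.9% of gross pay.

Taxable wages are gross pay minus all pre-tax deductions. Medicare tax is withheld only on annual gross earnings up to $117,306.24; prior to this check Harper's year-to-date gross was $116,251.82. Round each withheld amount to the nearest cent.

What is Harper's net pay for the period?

Transit benefit: $101.65
457(b) deferral: $1,943.51 × 0.041 = $79.68
Pre-tax total = $101.65 + $79.68 = $181.33
Taxable wages = $1,943.51 − $181.33 = $1,762.18
State income tax: $1,762.18 × 0.028 = $49.34
Federal income tax: $1,762.18 × 0.275 = $484.60
State disability insurance: $1,943.51 × 0.0092 = $17.88
State unemployment insurance (employee share): $1,943.51 × 0.0047 = $9.13
Medicare tax: only $117,306.24 − $116,251.82 = $1,054.42 of this check is subject → $1,054.42 × 0.029 = $30.58
Fitness reimbursement repayment: $16.78
Total deductions = $101.65 + $79.68 + $49.34 + $484.60 + $17.88 + $9.13 + $30.58 + $16.78 = $789.64
Net pay = $1,943.51 − $789.64 = $1,153.87

$1,153.87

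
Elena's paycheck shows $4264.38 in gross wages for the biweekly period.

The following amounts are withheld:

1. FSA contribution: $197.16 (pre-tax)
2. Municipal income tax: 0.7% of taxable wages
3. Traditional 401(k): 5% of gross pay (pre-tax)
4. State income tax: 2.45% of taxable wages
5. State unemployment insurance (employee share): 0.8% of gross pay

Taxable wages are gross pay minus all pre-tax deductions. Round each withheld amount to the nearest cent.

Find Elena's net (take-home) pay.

FSA contribution: $197.16
Traditional 401(k): $4264.38 × 0.05 = $213.22
Pre-tax total = $197.16 + $213.22 = $410.38
Taxable wages = $4264.38 − $410.38 = $3854.00
State income tax: $3854.00 × 0.0245 = $94.42
Municipal income tax: $3854.00 × 0.007 = $26.98
State unemployment insurance (employee share): $4264.38 × 0.008 = $34.12
Total deductions = $197.16 + $213.22 + $94.42 + $26.98 + $34.12 = $565.90
Net pay = $4264.38 − $565.90 = $3698.48

$3698.48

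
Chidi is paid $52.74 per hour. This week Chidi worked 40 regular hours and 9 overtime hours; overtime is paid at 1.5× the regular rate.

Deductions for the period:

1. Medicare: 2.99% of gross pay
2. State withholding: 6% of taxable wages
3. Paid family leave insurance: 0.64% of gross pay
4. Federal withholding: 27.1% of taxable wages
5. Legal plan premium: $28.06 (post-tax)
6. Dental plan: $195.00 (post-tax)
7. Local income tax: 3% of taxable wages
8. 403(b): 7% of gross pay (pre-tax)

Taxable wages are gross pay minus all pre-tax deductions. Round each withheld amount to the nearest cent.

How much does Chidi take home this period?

Regular pay: 40 × $52.74 = $2109.60
Overtime pay: 9 × $52.74 × 1.5 = $711.99
Gross pay = $2109.60 + $711.99 = $2821.59
403(b): $2821.59 × 0.07 = $197.51
Taxable wages = $2821.59 − $197.51 = $2624.08
Federal withholding: $2624.08 × 0.271 = $711.13
State withholding: $2624.08 × 0.06 = $157.44
Local income tax: $2624.08 × 0.03 = $78.72
Medicare: $2821.59 × 0.0299 = $84.37
Paid family leave insurance: $2821.59 × 0.0064 = $18.06
Dental plan: $195.00
Legal plan premium: $28.06
Total deductions = $197.51 + $711.13 + $157.44 + $78.72 + $84.37 + $18.06 + $195.00 + $28.06 = $1470.29
Net pay = $2821.59 − $1470.29 = $1351.30

$1351.30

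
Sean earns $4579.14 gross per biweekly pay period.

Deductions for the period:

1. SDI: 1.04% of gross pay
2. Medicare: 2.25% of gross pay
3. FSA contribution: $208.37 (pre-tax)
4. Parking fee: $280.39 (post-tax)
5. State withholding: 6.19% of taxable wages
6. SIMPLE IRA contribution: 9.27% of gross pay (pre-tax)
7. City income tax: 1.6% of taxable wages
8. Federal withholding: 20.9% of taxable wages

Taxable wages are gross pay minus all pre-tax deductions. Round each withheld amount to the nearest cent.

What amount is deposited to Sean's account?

$2383.06

FSA contribution: $208.37
SIMPLE IRA contribution: $4579.14 × 0.0927 = $424.49
Pre-tax total = $208.37 + $424.49 = $632.86
Taxable wages = $4579.14 − $632.86 = $3946.28
State withholding: $3946.28 × 0.0619 = $244.27
Federal withholding: $3946.28 × 0.209 = $824.77
City income tax: $3946.28 × 0.016 = $63.14
SDI: $4579.14 × 0.0104 = $47.62
Medicare: $4579.14 × 0.0225 = $103.03
Parking fee: $280.39
Total deductions = $208.37 + $424.49 + $244.27 + $824.77 + $63.14 + $47.62 + $103.03 + $280.39 = $2196.08
Net pay = $4579.14 − $2196.08 = $2383.06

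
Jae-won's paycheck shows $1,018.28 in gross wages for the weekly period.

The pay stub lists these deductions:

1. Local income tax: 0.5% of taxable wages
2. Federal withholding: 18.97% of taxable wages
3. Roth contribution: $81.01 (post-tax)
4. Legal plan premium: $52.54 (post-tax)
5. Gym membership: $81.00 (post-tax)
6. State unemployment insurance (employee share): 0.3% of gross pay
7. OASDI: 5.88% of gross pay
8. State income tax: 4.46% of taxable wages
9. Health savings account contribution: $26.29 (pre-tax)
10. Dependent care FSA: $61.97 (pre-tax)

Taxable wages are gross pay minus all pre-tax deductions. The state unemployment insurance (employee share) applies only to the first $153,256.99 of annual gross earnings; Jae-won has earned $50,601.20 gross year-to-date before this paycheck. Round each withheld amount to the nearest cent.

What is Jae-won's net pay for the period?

$430.00

Dependent care FSA: $61.97
Health savings account contribution: $26.29
Pre-tax total = $61.97 + $26.29 = $88.26
Taxable wages = $1,018.28 − $88.26 = $930.02
Local income tax: $930.02 × 0.005 = $4.65
Federal withholding: $930.02 × 0.1897 = $176.42
State income tax: $930.02 × 0.0446 = $41.48
State unemployment insurance (employee share): cap not yet reached, full $1,018.28 is subject → $1,018.28 × 0.003 = $3.05
OASDI: $1,018.28 × 0.0588 = $59.87
Legal plan premium: $52.54
Roth contribution: $81.01
Gym membership: $81.00
Total deductions = $61.97 + $26.29 + $4.65 + $176.42 + $41.48 + $3.05 + $59.87 + $52.54 + $81.01 + $81.00 = $588.28
Net pay = $1,018.28 − $588.28 = $430.00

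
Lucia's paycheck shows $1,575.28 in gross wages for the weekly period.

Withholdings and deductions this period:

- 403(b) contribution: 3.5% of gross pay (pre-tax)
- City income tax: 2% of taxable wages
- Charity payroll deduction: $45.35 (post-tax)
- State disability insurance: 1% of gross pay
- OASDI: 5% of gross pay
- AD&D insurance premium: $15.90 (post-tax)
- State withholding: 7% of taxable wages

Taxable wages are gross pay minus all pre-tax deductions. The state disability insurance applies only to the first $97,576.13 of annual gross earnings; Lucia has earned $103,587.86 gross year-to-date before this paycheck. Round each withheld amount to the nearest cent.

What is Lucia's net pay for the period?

403(b) contribution: $1,575.28 × 0.035 = $55.13
Taxable wages = $1,575.28 − $55.13 = $1,520.15
City income tax: $1,520.15 × 0.02 = $30.40
State withholding: $1,520.15 × 0.07 = $106.41
OASDI: $1,575.28 × 0.05 = $78.76
State disability insurance: annual cap $97,576.13 already reached (YTD $103,587.86), so $0.00
AD&D insurance premium: $15.90
Charity payroll deduction: $45.35
Total deductions = $55.13 + $30.40 + $106.41 + $78.76 + $0.00 + $15.90 + $45.35 = $331.95
Net pay = $1,575.28 − $331.95 = $1,243.33

$1,243.33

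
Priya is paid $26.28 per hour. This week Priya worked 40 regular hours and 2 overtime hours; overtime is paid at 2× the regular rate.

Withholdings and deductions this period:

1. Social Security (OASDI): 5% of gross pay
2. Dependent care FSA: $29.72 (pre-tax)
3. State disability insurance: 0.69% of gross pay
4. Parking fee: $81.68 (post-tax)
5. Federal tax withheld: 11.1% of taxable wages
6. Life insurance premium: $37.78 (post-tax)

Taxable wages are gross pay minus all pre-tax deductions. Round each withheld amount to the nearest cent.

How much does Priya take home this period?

$816.29

Regular pay: 40 × $26.28 = $1,051.20
Overtime pay: 2 × $26.28 × 2 = $105.12
Gross pay = $1,051.20 + $105.12 = $1,156.32
Dependent care FSA: $29.72
Taxable wages = $1,156.32 − $29.72 = $1,126.60
Federal tax withheld: $1,126.60 × 0.111 = $125.05
State disability insurance: $1,156.32 × 0.0069 = $7.98
Social Security (OASDI): $1,156.32 × 0.05 = $57.82
Parking fee: $81.68
Life insurance premium: $37.78
Total deductions = $29.72 + $125.05 + $7.98 + $57.82 + $81.68 + $37.78 = $340.03
Net pay = $1,156.32 − $340.03 = $816.29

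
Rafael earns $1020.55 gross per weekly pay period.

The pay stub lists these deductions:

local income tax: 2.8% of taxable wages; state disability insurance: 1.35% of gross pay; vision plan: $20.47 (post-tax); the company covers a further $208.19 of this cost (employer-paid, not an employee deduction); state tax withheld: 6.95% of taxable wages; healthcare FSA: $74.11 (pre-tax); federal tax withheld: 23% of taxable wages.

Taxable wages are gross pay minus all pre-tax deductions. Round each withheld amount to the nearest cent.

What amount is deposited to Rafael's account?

Healthcare FSA: $74.11
Taxable wages = $1020.55 − $74.11 = $946.44
Local income tax: $946.44 × 0.028 = $26.50
State tax withheld: $946.44 × 0.0695 = $65.78
Federal tax withheld: $946.44 × 0.23 = $217.68
State disability insurance: $1020.55 × 0.0135 = $13.78
Vision plan: $20.47
(Employer's $208.19 toward vision plan is not withheld from the employee.)
Total deductions = $74.11 + $26.50 + $65.78 + $217.68 + $13.78 + $20.47 = $418.32
Net pay = $1020.55 − $418.32 = $602.23

$602.23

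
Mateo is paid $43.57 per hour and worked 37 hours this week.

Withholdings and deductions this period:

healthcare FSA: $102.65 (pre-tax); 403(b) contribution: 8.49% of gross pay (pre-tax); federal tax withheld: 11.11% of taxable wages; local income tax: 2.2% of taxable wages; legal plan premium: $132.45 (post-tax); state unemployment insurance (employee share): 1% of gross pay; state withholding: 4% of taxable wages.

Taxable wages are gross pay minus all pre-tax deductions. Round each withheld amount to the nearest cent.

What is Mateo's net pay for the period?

$986.41

Gross pay: 37 × $43.57 = $1,612.09
Healthcare FSA: $102.65
403(b) contribution: $1,612.09 × 0.0849 = $136.87
Pre-tax total = $102.65 + $136.87 = $239.52
Taxable wages = $1,612.09 − $239.52 = $1,372.57
State withholding: $1,372.57 × 0.04 = $54.90
Federal tax withheld: $1,372.57 × 0.1111 = $152.49
Local income tax: $1,372.57 × 0.022 = $30.20
State unemployment insurance (employee share): $1,612.09 × 0.01 = $16.12
Legal plan premium: $132.45
Total deductions = $102.65 + $136.87 + $54.90 + $152.49 + $30.20 + $16.12 + $132.45 = $625.68
Net pay = $1,612.09 − $625.68 = $986.41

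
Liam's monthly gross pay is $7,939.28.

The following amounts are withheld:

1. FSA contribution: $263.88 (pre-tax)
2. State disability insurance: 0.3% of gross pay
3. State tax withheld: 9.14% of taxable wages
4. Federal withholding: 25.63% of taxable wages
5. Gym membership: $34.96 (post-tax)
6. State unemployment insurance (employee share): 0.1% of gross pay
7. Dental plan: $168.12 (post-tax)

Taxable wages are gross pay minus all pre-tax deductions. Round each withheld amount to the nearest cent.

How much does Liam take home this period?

FSA contribution: $263.88
Taxable wages = $7,939.28 − $263.88 = $7,675.40
Federal withholding: $7,675.40 × 0.2563 = $1,967.21
State tax withheld: $7,675.40 × 0.0914 = $701.53
State disability insurance: $7,939.28 × 0.003 = $23.82
State unemployment insurance (employee share): $7,939.28 × 0.001 = $7.94
Gym membership: $34.96
Dental plan: $168.12
Total deductions = $263.88 + $1,967.21 + $701.53 + $23.82 + $7.94 + $34.96 + $168.12 = $3,167.46
Net pay = $7,939.28 − $3,167.46 = $4,771.82

$4,771.82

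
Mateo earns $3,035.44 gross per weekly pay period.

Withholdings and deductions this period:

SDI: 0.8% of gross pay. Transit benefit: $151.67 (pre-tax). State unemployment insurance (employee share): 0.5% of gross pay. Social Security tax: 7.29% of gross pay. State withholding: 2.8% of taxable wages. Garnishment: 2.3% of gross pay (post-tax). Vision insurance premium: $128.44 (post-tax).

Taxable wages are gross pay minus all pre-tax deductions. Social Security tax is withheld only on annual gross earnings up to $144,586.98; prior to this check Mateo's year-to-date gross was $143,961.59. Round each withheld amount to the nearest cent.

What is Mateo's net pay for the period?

$2,519.71

Transit benefit: $151.67
Taxable wages = $3,035.44 − $151.67 = $2,883.77
State withholding: $2,883.77 × 0.028 = $80.75
State unemployment insurance (employee share): $3,035.44 × 0.005 = $15.18
Social Security tax: only $144,586.98 − $143,961.59 = $625.39 of this check is subject → $625.39 × 0.0729 = $45.59
SDI: $3,035.44 × 0.008 = $24.28
Garnishment: $3,035.44 × 0.023 = $69.82
Vision insurance premium: $128.44
Total deductions = $151.67 + $80.75 + $15.18 + $45.59 + $24.28 + $69.82 + $128.44 = $515.73
Net pay = $3,035.44 − $515.73 = $2,519.71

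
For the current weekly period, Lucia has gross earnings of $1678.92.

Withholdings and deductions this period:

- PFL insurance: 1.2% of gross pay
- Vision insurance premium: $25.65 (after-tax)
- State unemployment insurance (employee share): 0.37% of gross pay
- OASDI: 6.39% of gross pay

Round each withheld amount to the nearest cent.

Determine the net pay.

$1519.63

PFL insurance: $1678.92 × 0.012 = $20.15
State unemployment insurance (employee share): $1678.92 × 0.0037 = $6.21
OASDI: $1678.92 × 0.0639 = $107.28
Vision insurance premium: $25.65
Total deductions = $20.15 + $6.21 + $107.28 + $25.65 = $159.29
Net pay = $1678.92 − $159.29 = $1519.63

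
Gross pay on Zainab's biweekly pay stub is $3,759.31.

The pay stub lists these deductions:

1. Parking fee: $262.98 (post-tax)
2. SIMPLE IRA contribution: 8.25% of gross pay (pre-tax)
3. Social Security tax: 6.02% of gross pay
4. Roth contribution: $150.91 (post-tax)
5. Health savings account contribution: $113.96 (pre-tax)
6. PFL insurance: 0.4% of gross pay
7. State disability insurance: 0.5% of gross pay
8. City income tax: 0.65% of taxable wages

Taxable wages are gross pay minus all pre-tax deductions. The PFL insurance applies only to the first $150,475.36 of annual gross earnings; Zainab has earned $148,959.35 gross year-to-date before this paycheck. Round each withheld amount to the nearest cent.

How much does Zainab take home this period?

$2,648.47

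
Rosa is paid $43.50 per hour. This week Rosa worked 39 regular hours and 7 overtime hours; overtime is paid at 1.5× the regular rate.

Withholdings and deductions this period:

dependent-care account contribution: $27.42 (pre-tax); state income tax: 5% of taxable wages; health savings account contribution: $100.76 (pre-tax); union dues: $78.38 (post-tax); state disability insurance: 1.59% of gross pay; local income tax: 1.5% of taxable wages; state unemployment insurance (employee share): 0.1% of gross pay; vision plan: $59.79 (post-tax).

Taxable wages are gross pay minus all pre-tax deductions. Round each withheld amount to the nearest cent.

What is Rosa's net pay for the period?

Regular pay: 39 × $43.50 = $1,696.50
Overtime pay: 7 × $43.50 × 1.5 = $456.75
Gross pay = $1,696.50 + $456.75 = $2,153.25
Health savings account contribution: $100.76
Dependent-care account contribution: $27.42
Pre-tax total = $100.76 + $27.42 = $128.18
Taxable wages = $2,153.25 − $128.18 = $2,025.07
State income tax: $2,025.07 × 0.05 = $101.25
Local income tax: $2,025.07 × 0.015 = $30.38
State unemployment insurance (employee share): $2,153.25 × 0.001 = $2.15
State disability insurance: $2,153.25 × 0.0159 = $34.24
Union dues: $78.38
Vision plan: $59.79
Total deductions = $100.76 + $27.42 + $101.25 + $30.38 + $2.15 + $34.24 + $78.38 + $59.79 = $434.37
Net pay = $2,153.25 − $434.37 = $1,718.88

$1,718.88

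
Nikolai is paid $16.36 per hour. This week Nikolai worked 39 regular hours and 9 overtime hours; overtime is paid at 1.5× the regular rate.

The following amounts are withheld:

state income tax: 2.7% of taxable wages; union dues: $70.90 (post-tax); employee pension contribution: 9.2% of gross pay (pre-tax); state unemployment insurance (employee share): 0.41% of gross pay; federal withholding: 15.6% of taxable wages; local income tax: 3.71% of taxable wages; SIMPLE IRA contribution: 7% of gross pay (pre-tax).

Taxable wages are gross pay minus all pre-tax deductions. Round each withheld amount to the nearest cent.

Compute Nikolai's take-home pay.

$486.93

Regular pay: 39 × $16.36 = $638.04
Overtime pay: 9 × $16.36 × 1.5 = $220.86
Gross pay = $638.04 + $220.86 = $858.90
SIMPLE IRA contribution: $858.90 × 0.07 = $60.12
Employee pension contribution: $858.90 × 0.092 = $79.02
Pre-tax total = $60.12 + $79.02 = $139.14
Taxable wages = $858.90 − $139.14 = $719.76
Local income tax: $719.76 × 0.0371 = $26.70
Federal withholding: $719.76 × 0.156 = $112.28
State income tax: $719.76 × 0.027 = $19.43
State unemployment insurance (employee share): $858.90 × 0.0041 = $3.52
Union dues: $70.90
Total deductions = $60.12 + $79.02 + $26.70 + $112.28 + $19.43 + $3.52 + $70.90 = $371.97
Net pay = $858.90 − $371.97 = $486.93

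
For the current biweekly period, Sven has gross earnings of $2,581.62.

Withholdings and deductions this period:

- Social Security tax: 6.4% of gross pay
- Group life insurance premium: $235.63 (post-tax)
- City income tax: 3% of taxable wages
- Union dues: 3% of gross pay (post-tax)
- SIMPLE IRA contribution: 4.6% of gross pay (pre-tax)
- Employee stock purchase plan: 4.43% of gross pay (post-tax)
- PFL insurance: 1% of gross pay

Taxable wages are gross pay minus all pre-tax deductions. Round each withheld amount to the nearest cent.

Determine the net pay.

$1,770.49

SIMPLE IRA contribution: $2,581.62 × 0.046 = $118.75
Taxable wages = $2,581.62 − $118.75 = $2,462.87
City income tax: $2,462.87 × 0.03 = $73.89
Social Security tax: $2,581.62 × 0.064 = $165.22
PFL insurance: $2,581.62 × 0.01 = $25.82
Union dues: $2,581.62 × 0.03 = $77.45
Employee stock purchase plan: $2,581.62 × 0.0443 = $114.37
Group life insurance premium: $235.63
Total deductions = $118.75 + $73.89 + $165.22 + $25.82 + $77.45 + $114.37 + $235.63 = $811.13
Net pay = $2,581.62 − $811.13 = $1,770.49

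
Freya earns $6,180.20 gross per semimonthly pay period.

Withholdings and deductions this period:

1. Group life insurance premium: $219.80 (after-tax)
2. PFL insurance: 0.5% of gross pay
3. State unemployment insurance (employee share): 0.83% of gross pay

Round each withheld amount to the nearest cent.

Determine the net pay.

PFL insurance: $6,180.20 × 0.005 = $30.90
State unemployment insurance (employee share): $6,180.20 × 0.0083 = $51.30
Group life insurance premium: $219.80
Total deductions = $30.90 + $51.30 + $219.80 = $302.00
Net pay = $6,180.20 − $302.00 = $5,878.20

$5,878.20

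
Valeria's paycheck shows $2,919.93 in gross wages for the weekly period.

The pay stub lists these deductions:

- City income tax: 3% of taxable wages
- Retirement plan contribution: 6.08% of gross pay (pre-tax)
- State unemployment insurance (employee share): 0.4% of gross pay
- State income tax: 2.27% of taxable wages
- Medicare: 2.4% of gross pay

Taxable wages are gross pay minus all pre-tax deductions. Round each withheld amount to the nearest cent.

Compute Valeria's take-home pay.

$2,516.12

Retirement plan contribution: $2,919.93 × 0.0608 = $177.53
Taxable wages = $2,919.93 − $177.53 = $2,742.40
City income tax: $2,742.40 × 0.03 = $82.27
State income tax: $2,742.40 × 0.0227 = $62.25
State unemployment insurance (employee share): $2,919.93 × 0.004 = $11.68
Medicare: $2,919.93 × 0.024 = $70.08
Total deductions = $177.53 + $82.27 + $62.25 + $11.68 + $70.08 = $403.81
Net pay = $2,919.93 − $403.81 = $2,516.12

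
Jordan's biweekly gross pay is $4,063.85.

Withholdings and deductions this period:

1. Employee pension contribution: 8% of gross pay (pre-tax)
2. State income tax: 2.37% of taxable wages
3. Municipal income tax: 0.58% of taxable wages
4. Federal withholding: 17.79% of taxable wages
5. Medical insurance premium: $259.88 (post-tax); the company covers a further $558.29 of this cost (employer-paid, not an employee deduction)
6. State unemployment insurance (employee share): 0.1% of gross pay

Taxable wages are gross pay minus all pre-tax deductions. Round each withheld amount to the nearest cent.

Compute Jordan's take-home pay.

$2,699.39

Employee pension contribution: $4,063.85 × 0.08 = $325.11
Taxable wages = $4,063.85 − $325.11 = $3,738.74
Municipal income tax: $3,738.74 × 0.0058 = $21.68
State income tax: $3,738.74 × 0.0237 = $88.61
Federal withholding: $3,738.74 × 0.1779 = $665.12
State unemployment insurance (employee share): $4,063.85 × 0.001 = $4.06
Medical insurance premium: $259.88
(Employer's $558.29 toward medical insurance premium is not withheld from the employee.)
Total deductions = $325.11 + $21.68 + $88.61 + $665.12 + $4.06 + $259.88 = $1,364.46
Net pay = $4,063.85 − $1,364.46 = $2,699.39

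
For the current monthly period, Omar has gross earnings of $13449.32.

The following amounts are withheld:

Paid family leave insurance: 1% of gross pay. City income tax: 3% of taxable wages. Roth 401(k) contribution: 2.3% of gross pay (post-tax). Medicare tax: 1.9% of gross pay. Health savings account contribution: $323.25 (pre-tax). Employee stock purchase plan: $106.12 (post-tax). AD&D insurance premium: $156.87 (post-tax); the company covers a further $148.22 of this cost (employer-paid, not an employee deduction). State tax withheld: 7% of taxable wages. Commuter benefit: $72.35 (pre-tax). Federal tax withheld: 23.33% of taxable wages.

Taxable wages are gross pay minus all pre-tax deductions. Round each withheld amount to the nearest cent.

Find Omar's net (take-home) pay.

Commuter benefit: $72.35
Health savings account contribution: $323.25
Pre-tax total = $72.35 + $323.25 = $395.60
Taxable wages = $13449.32 − $395.60 = $13053.72
City income tax: $13053.72 × 0.03 = $391.61
State tax withheld: $13053.72 × 0.07 = $913.76
Federal tax withheld: $13053.72 × 0.2333 = $3045.43
Paid family leave insurance: $13449.32 × 0.01 = $134.49
Medicare tax: $13449.32 × 0.019 = $255.54
Employee stock purchase plan: $106.12
AD&D insurance premium: $156.87
Roth 401(k) contribution: $13449.32 × 0.023 = $309.33
(Employer's $148.22 toward AD&D insurance premium is not withheld from the employee.)
Total deductions = $72.35 + $323.25 + $391.61 + $913.76 + $3045.43 + $134.49 + $255.54 + $106.12 + $156.87 + $309.33 = $5708.75
Net pay = $13449.32 − $5708.75 = $7740.57

$7740.57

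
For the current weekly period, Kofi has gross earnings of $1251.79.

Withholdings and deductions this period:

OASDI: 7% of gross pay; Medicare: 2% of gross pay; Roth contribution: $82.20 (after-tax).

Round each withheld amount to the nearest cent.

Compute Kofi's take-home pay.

OASDI: $1251.79 × 0.07 = $87.63
Medicare: $1251.79 × 0.02 = $25.04
Roth contribution: $82.20
Total deductions = $87.63 + $25.04 + $82.20 = $194.87
Net pay = $1251.79 − $194.87 = $1056.92

$1056.92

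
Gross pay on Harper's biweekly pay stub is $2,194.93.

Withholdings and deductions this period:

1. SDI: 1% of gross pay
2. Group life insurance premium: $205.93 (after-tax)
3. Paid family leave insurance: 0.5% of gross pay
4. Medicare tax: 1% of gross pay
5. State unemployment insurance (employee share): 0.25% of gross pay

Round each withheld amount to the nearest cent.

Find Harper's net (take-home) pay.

Paid family leave insurance: $2,194.93 × 0.005 = $10.97
SDI: $2,194.93 × 0.01 = $21.95
State unemployment insurance (employee share): $2,194.93 × 0.0025 = $5.49
Medicare tax: $2,194.93 × 0.01 = $21.95
Group life insurance premium: $205.93
Total deductions = $10.97 + $21.95 + $5.49 + $21.95 + $205.93 = $266.29
Net pay = $2,194.93 − $266.29 = $1,928.64

$1,928.64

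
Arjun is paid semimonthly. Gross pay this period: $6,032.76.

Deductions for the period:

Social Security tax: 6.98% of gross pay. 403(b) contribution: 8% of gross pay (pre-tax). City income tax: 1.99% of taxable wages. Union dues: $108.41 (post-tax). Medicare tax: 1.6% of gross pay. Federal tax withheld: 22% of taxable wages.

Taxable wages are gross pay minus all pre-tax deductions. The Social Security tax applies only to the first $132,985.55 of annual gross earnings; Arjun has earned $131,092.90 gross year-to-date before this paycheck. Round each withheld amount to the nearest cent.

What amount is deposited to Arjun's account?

403(b) contribution: $6,032.76 × 0.08 = $482.62
Taxable wages = $6,032.76 − $482.62 = $5,550.14
City income tax: $5,550.14 × 0.0199 = $110.45
Federal tax withheld: $5,550.14 × 0.22 = $1,221.03
Medicare tax: $6,032.76 × 0.016 = $96.52
Social Security tax: only $132,985.55 − $131,092.90 = $1,892.65 of this check is subject → $1,892.65 × 0.0698 = $132.11
Union dues: $108.41
Total deductions = $482.62 + $110.45 + $1,221.03 + $96.52 + $132.11 + $108.41 = $2,151.14
Net pay = $6,032.76 − $2,151.14 = $3,881.62

$3,881.62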